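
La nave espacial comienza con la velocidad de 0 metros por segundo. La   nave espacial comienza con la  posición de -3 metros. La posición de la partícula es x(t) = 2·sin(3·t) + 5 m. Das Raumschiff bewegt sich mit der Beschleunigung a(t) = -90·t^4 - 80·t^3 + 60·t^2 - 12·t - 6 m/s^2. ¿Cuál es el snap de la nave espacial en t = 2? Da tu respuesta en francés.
Nous devons dériver notre équation de l'accélération a(t) = -90·t^4 - 80·t^3 + 60·t^2 - 12·t - 6 2 fois. En dérivant l'accélération, nous obtenons le jerk: j(t) = -360·t^3 - 240·t^2 + 120·t - 12. En dérivant le jerk, nous obtenons le snap: s(t) = -1080·t^2 - 480·t + 120. De l'équation du snap s(t) = -1080·t^2 - 480·t + 120, nous substituons t = 2 pour obtenir s = -5160.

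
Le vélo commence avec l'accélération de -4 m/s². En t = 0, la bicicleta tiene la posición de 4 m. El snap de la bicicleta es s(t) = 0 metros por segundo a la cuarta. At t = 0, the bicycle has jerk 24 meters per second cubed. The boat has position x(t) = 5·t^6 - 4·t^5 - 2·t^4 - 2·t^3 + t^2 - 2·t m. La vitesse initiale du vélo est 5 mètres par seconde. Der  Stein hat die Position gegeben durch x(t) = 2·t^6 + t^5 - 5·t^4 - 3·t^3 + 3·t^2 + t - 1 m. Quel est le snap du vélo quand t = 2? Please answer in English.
From the given snap equation s(t) = 0, we substitute t = 2 to get s = 0.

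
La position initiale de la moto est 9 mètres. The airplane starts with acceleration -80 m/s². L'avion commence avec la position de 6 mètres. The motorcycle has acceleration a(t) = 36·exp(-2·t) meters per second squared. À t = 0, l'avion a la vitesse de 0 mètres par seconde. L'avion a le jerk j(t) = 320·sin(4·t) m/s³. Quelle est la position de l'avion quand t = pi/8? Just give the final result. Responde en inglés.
The answer is 1.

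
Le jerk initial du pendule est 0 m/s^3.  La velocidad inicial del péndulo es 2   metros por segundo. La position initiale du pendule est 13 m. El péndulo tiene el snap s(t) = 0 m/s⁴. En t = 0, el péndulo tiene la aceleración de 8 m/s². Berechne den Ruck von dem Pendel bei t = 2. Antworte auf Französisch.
Nous devons trouver l'intégrale de notre équation du snap s(t) = 0 1 fois. En prenant ∫s(t)dt et en appliquant j(0) = 0, nous trouvons j(t) = 0. En utilisant j(t) = 0 et en substituant t = 2, nous trouvons j = 0.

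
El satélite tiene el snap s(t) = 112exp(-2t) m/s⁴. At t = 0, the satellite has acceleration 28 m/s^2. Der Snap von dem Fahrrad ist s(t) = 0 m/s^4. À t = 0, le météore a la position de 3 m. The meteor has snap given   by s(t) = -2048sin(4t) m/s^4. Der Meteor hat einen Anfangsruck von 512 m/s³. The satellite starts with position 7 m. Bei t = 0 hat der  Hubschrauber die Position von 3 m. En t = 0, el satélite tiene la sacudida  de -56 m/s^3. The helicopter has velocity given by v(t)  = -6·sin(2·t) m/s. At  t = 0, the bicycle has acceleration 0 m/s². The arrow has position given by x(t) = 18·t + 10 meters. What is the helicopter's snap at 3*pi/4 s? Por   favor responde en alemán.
Ausgehend von der Geschwindigkeit v(t) = -6·sin(2·t), nehmen wir 3 Ableitungen. Mit d/dt von v(t) finden wir a(t) = -12·cos(2·t). Durch Ableiten von der Beschleunigung erhalten wir den Ruck: j(t) = 24·sin(2·t). Mit d/dt von j(t) finden wir s(t) = 48·cos(2·t). Aus der Gleichung für den Snap s(t) = 48·cos(2·t), setzen wir t = 3*pi/4 ein und erhalten s = 0.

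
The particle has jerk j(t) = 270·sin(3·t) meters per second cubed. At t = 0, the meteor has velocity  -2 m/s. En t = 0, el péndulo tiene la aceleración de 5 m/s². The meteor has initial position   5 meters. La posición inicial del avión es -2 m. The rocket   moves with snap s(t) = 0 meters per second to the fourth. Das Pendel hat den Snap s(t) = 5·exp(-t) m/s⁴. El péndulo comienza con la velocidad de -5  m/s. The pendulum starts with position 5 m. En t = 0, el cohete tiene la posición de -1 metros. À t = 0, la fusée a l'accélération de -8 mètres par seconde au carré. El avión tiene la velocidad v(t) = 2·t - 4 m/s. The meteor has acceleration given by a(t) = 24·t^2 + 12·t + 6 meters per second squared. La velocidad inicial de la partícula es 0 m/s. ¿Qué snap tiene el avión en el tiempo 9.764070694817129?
Debemos derivar nuestra ecuación de la velocidad v(t) = 2·t - 4 3 veces. La derivada de la velocidad da la aceleración: a(t) = 2. La derivada de la aceleración da la sacudida: j(t) = 0. Derivando la sacudida, obtenemos el snap: s(t) = 0. De la ecuación del snap s(t) = 0, sustituimos t = 9.764070694817129 para obtener s = 0.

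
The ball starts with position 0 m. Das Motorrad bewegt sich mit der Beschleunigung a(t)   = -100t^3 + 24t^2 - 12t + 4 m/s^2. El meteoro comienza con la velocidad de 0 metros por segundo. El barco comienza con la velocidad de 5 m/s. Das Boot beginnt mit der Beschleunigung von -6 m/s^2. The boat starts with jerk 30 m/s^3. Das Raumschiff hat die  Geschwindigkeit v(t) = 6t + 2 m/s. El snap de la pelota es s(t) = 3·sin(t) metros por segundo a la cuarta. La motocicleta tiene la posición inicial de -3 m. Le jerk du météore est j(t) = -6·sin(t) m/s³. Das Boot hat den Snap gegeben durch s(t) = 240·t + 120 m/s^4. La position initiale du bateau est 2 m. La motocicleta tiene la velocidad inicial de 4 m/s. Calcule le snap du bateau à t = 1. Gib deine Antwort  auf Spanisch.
Usando s(t) = 240·t + 120 y sustituyendo t = 1, encontramos s = 360.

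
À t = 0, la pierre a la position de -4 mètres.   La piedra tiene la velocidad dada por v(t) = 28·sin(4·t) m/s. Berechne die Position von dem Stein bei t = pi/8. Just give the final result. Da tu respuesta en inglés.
The position at t = pi/8 is x = 3.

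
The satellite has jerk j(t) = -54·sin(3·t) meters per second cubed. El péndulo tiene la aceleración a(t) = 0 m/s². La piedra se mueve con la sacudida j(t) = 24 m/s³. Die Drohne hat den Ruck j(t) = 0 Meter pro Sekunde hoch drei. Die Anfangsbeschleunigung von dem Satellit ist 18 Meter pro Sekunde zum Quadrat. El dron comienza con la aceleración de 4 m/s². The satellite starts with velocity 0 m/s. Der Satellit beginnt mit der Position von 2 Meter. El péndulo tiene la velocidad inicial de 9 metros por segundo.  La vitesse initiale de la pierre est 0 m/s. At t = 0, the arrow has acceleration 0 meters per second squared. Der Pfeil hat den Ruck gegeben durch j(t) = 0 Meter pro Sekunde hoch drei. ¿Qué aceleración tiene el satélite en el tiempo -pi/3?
Partiendo de la sacudida j(t) = -54·sin(3·t), tomamos 1 antiderivada. La integral de la sacudida es la aceleración. Usando a(0) = 18, obtenemos a(t) = 18·cos(3·t). De la ecuación de la aceleración a(t) = 18·cos(3·t), sustituimos t = -pi/3 para obtener a = -18.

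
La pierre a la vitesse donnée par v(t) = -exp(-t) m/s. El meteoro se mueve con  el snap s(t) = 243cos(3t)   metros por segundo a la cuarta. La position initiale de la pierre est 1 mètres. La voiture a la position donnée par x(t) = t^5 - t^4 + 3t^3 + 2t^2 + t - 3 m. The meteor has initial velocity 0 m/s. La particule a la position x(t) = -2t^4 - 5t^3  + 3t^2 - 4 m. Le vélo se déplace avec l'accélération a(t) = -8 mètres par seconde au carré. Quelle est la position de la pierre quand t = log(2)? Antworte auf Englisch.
We need to integrate our velocity equation v(t) = -exp(-t) 1 time. The integral of velocity, with x(0) = 1, gives position: x(t) = exp(-t). We have position x(t) = exp(-t). Substituting t = log(2): x(log(2)) = 1/2.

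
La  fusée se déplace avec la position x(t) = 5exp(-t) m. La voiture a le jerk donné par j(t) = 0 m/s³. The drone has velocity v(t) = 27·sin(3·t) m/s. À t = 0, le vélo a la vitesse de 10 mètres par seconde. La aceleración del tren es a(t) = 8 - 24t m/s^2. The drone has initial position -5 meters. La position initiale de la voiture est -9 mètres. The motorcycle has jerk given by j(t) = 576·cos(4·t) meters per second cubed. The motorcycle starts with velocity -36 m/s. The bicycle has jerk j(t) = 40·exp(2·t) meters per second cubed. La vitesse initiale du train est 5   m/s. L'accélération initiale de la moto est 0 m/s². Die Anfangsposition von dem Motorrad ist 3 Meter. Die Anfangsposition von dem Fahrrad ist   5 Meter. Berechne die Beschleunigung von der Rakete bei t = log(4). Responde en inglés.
To solve this, we need to take 2 derivatives of our position equation x(t) = 5·exp(-t). The derivative of position gives velocity: v(t) = -5·exp(-t). The derivative of velocity gives acceleration: a(t) = 5·exp(-t). We have acceleration a(t) = 5·exp(-t). Substituting t = log(4): a(log(4)) = 5/4.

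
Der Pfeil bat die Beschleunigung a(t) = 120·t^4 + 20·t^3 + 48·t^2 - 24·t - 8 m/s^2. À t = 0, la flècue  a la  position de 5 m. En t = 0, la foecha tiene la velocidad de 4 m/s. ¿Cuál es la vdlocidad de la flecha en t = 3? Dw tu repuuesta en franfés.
Nous devons intégrer notre équation de l'accélération a(t) = 120·t^4 + 20·t^3 + 48·t^2 - 24·t - 8 1 fois. La primitive de l'accélération est la vitesse. En utilisant v(0) = 4, nous obtenons v(t) = 24·t^5 + 5·t^4 + 16·t^3 - 12·t^2 - 8·t + 4. De l'équation de la vitesse v(t) = 24·t^5 + 5·t^4 + 16·t^3 - 12·t^2 - 8·t + 4, nous substituons t = 3 pour obtenir v = 6541.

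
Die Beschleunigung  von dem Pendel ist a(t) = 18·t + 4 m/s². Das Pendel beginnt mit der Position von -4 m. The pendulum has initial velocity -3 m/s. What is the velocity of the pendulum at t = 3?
We must find the integral of our acceleration equation a(t) = 18·t + 4 1 time. Taking ∫a(t)dt and applying v(0) = -3, we find v(t) = 9·t^2 + 4·t - 3. Using v(t) = 9·t^2 + 4·t - 3 and substituting t = 3, we find v = 90.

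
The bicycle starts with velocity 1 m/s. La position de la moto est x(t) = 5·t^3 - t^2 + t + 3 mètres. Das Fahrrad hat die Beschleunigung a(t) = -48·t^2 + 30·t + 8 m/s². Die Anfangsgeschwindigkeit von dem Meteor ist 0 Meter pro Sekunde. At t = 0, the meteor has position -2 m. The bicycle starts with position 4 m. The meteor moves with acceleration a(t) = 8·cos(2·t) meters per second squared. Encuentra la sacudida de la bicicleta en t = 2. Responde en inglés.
To solve this, we need to take 1 derivative of our acceleration equation a(t) = -48·t^2 + 30·t + 8. The derivative of acceleration gives jerk: j(t) = 30 - 96·t. We have jerk j(t) = 30 - 96·t. Substituting t = 2: j(2) = -162.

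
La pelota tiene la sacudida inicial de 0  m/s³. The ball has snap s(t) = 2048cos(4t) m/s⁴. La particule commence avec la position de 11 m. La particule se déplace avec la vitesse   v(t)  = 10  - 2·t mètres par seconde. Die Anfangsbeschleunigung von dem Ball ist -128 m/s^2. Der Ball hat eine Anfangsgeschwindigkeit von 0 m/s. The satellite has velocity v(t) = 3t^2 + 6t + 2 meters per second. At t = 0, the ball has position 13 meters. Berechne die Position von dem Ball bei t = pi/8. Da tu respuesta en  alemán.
Um dies zu lösen, müssen wir 4 Integrale unserer Gleichung für den Snap s(t) = 2048·cos(4·t) finden. Mit ∫s(t)dt und Anwendung von j(0) = 0, finden wir j(t) = 512·sin(4·t). Das Integral von dem Ruck ist die Beschleunigung. Mit a(0) = -128 erhalten wir a(t) = -128·cos(4·t). Mit ∫a(t)dt und Anwendung von v(0) = 0, finden wir v(t) = -32·sin(4·t). Die Stammfunktion von der Geschwindigkeit ist die Position. Mit x(0) = 13 erhalten wir x(t) = 8·cos(4·t) + 5. Wir haben die Position x(t) = 8·cos(4·t) + 5. Durch Einsetzen von t = pi/8: x(pi/8) = 5.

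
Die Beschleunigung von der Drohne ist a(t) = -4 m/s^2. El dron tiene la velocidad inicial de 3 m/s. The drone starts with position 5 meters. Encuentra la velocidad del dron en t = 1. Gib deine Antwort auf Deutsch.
Wir müssen das Integral unserer Gleichung für die Beschleunigung a(t) = -4 1-mal finden. Das Integral von der Beschleunigung, mit v(0) = 3, ergibt die Geschwindigkeit: v(t) = 3 - 4·t. Aus der Gleichung für die Geschwindigkeit v(t) = 3 - 4·t, setzen wir t = 1 ein und erhalten v = -1.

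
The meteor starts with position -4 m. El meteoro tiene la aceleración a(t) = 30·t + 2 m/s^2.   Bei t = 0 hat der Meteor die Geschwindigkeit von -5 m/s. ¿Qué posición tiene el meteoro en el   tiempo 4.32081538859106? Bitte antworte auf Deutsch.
Ausgehend von der Beschleunigung a(t) = 30·t + 2, nehmen wir 2 Integrale. Mit ∫a(t)dt und Anwendung von v(0) = -5, finden wir v(t) = 15·t^2 + 2·t - 5. Durch Integration von der Geschwindigkeit und Verwendung der Anfangsbedingung x(0) = -4, erhalten wir x(t) = 5·t^3 + t^2 - 5·t - 4. Wir haben die Position x(t) = 5·t^3 + t^2 - 5·t - 4. Durch Einsetzen von t = 4.32081538859106: x(4.32081538859106) = 396.401508385502.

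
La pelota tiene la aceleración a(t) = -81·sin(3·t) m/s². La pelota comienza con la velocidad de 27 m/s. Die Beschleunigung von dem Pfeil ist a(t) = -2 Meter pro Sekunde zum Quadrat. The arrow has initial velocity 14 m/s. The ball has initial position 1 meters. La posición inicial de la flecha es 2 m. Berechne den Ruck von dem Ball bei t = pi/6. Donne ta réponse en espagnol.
Partiendo de la aceleración a(t) = -81·sin(3·t), tomamos 1 derivada. Tomando d/dt de a(t), encontramos j(t) = -243·cos(3·t). De la ecuación de la sacudida j(t) = -243·cos(3·t), sustituimos t = pi/6 para obtener j = 0.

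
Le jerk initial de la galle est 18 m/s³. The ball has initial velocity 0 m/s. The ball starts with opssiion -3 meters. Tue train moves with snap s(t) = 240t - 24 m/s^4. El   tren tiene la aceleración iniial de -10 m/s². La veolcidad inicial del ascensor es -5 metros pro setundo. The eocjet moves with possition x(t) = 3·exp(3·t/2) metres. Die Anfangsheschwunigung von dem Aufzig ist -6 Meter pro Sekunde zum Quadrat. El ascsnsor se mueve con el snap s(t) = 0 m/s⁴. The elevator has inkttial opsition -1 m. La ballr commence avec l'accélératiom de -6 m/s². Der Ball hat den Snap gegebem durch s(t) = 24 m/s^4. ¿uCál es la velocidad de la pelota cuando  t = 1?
Debemos encontrar la antiderivada de nuestra ecuación del snap s(t) = 24 3 veces. La antiderivada del snap, con j(0) = 18, da la sacudida: j(t) = 24·t + 18. Tomando ∫j(t)dt y aplicando a(0) = -6, encontramos a(t) = 12·t^2 + 18·t - 6. Integrando la aceleración y usando la condición inicial v(0) = 0, obtenemos v(t) = t·(4·t^2 + 9·t - 6). Tenemos la velocidad v(t) = t·(4·t^2 + 9·t - 6). Sustituyendo t = 1: v(1) = 7.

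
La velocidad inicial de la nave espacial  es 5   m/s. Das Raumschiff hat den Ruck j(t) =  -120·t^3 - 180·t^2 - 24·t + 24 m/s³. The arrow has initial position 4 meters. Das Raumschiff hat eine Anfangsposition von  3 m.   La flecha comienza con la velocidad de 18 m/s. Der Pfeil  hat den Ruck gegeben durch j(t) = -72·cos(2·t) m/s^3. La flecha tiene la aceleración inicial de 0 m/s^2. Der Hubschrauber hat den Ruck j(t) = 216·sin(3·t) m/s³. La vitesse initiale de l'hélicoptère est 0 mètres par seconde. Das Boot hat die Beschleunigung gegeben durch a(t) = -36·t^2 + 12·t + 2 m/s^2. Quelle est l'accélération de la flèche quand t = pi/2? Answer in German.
Wir müssen die Stammfunktion unserer Gleichung für den Ruck j(t) = -72·cos(2·t) 1-mal finden. Durch Integration von dem Ruck und Verwendung der Anfangsbedingung a(0) = 0, erhalten wir a(t) = -36·sin(2·t). Mit a(t) = -36·sin(2·t) und Einsetzen von t = pi/2, finden wir a = 0.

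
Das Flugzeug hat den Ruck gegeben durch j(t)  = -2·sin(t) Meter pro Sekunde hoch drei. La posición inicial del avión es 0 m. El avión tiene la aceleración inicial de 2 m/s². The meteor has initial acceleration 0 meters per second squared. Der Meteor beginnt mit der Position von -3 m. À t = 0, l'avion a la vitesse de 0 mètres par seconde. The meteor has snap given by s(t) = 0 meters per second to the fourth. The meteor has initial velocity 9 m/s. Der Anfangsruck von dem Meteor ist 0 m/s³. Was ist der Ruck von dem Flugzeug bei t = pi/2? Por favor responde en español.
Usando j(t) = -2·sin(t) y sustituyendo t = pi/2, encontramos j = -2.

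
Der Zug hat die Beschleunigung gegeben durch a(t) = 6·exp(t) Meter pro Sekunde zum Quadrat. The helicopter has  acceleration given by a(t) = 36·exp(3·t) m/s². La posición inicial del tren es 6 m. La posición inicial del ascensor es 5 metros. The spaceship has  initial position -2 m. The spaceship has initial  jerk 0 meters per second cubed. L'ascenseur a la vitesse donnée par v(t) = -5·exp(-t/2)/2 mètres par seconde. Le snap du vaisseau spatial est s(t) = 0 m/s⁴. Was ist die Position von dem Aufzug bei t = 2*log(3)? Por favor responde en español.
Debemos encontrar la antiderivada de nuestra ecuación de la velocidad v(t) = -5·exp(-t/2)/2 1 vez. Tomando ∫v(t)dt y aplicando x(0) = 5, encontramos x(t) = 5·exp(-t/2). Usando x(t) = 5·exp(-t/2) y sustituyendo t = 2*log(3), encontramos x = 5/3.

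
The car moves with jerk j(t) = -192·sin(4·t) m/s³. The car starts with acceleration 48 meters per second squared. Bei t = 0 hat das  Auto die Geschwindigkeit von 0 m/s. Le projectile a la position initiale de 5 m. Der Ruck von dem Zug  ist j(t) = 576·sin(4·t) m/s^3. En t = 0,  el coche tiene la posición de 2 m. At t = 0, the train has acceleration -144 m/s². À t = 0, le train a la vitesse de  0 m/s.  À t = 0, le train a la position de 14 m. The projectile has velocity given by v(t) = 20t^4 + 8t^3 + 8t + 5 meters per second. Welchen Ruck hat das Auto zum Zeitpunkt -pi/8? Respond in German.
Wir haben den Ruck j(t) = -192·sin(4·t). Durch Einsetzen von t = -pi/8: j(-pi/8) = 192.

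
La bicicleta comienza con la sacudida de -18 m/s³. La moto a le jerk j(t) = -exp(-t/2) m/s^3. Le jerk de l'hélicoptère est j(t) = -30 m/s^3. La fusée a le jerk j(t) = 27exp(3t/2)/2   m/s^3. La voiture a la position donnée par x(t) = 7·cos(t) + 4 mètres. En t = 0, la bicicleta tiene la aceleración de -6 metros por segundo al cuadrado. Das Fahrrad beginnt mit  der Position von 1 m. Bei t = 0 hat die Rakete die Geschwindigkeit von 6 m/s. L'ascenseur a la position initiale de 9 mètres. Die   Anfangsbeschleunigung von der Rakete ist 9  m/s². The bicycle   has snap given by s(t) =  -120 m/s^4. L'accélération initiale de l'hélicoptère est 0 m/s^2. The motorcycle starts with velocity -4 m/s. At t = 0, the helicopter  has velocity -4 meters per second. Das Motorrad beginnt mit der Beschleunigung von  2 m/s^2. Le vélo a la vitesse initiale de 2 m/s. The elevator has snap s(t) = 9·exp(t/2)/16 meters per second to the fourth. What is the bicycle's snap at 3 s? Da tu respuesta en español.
Tenemos el snap s(t) = -120. Sustituyendo t = 3: s(3) = -120.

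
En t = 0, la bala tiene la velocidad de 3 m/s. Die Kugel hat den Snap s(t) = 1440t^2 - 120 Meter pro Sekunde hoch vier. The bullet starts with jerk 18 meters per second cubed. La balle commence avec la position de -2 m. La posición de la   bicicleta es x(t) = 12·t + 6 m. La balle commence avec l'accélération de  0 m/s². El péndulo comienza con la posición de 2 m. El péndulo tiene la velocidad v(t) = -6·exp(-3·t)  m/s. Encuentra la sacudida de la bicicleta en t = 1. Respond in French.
En partant de la position x(t) = 12·t + 6, nous prenons 3 dérivées. En prenant d/dt de x(t), nous trouvons v(t) = 12. En prenant d/dt de v(t), nous trouvons a(t) = 0. En prenant d/dt de a(t), nous trouvons j(t) = 0. En utilisant j(t) = 0 et en substituant t = 1, nous trouvons j = 0.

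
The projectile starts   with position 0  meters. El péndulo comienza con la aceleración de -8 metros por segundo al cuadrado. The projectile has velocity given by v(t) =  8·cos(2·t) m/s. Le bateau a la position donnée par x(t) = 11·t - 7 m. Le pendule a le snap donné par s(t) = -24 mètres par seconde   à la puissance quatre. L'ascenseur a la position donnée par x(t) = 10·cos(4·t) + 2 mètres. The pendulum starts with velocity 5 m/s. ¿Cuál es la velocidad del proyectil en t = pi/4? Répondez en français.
Nous avons la vitesse v(t) = 8·cos(2·t). En substituant t = pi/4: v(pi/4) = 0.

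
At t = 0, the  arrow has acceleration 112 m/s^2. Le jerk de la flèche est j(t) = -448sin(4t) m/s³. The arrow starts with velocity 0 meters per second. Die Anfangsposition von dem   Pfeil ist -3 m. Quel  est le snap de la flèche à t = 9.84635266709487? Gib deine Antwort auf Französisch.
Pour résoudre ceci, nous devons prendre 1 dérivée de notre équation du jerk j(t) = -448·sin(4·t). En dérivant le jerk, nous obtenons le snap: s(t) = -1792·cos(4·t). Nous avons le snap s(t) = -1792·cos(4·t). En substituant t = 9.84635266709487: s(9.84635266709487) = 206.520569080728.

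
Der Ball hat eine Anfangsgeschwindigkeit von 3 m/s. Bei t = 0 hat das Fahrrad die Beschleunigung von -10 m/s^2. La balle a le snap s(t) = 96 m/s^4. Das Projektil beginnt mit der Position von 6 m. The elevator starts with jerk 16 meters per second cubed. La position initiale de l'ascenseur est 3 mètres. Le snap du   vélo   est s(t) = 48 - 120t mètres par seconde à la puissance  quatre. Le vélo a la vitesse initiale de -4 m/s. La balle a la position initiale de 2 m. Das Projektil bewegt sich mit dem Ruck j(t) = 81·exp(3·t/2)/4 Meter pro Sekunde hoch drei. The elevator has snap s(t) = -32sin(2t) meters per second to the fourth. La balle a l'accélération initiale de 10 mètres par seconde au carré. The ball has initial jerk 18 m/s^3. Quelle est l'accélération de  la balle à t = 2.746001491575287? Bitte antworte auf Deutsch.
Um dies zu lösen, müssen wir 2 Stammfunktionen unserer Gleichung für den Snap s(t) = 96 finden. Durch Integration von dem Snap und Verwendung der Anfangsbedingung j(0) = 18, erhalten wir j(t) = 96·t + 18. Durch Integration von dem Ruck und Verwendung der Anfangsbedingung a(0) = 10, erhalten wir a(t) = 48·t^2 + 18·t + 10. Aus der Gleichung für die Beschleunigung a(t) = 48·t^2 + 18·t + 10, setzen wir t = 2.746001491575287 ein und erhalten a = 421.373188051573.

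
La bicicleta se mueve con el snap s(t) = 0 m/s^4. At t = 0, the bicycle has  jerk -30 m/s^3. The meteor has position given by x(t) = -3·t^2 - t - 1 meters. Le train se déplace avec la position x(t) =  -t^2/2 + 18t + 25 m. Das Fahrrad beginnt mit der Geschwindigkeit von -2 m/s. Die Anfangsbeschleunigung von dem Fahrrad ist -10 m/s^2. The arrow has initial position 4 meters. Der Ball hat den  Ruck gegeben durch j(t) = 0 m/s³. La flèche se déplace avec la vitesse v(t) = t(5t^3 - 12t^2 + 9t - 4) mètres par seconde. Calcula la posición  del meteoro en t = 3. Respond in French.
En utilisant x(t) = -3·t^2 - t - 1 et en substituant t = 3, nous trouvons x = -31.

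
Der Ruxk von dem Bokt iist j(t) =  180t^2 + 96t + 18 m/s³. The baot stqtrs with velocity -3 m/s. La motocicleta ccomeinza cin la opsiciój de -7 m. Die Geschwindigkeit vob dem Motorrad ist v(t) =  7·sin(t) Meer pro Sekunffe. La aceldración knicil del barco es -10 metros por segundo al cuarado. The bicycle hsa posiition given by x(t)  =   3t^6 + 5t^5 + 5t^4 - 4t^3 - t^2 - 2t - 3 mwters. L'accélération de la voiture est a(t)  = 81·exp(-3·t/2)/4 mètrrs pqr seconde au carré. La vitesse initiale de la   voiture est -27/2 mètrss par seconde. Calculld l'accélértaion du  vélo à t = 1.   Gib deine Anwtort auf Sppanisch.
Partiendo de la posición x(t) = 3·t^6 + 5·t^5 + 5·t^4 - 4·t^3 - t^2 - 2·t - 3, tomamos 2 derivadas. Derivando la posición, obtenemos la velocidad: v(t) = 18·t^5 + 25·t^4 + 20·t^3 - 12·t^2 - 2·t - 2. La derivada de la velocidad da la aceleración: a(t) = 90·t^4 + 100·t^3 + 60·t^2 - 24·t - 2. Usando a(t) = 90·t^4 + 100·t^3 + 60·t^2 - 24·t - 2 y sustituyendo t = 1, encontramos a = 224.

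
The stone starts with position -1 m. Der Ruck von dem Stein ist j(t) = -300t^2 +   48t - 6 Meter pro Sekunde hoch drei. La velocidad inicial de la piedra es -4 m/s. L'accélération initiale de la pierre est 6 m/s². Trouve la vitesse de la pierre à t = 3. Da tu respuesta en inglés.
Starting from jerk j(t) = -300·t^2 + 48·t - 6, we take 2 integrals. The antiderivative of jerk, with a(0) = 6, gives acceleration: a(t) = -100·t^3 + 24·t^2 - 6·t + 6. The integral of acceleration, with v(0) = -4, gives velocity: v(t) = -25·t^4 + 8·t^3 - 3·t^2 + 6·t - 4. We have velocity v(t) = -25·t^4 + 8·t^3 - 3·t^2 + 6·t - 4. Substituting t = 3: v(3) = -1822.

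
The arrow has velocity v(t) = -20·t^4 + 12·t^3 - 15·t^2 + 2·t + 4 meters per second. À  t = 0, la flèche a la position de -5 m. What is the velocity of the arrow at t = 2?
Using v(t) = -20·t^4 + 12·t^3 - 15·t^2 + 2·t + 4 and substituting t = 2, we find v = -276.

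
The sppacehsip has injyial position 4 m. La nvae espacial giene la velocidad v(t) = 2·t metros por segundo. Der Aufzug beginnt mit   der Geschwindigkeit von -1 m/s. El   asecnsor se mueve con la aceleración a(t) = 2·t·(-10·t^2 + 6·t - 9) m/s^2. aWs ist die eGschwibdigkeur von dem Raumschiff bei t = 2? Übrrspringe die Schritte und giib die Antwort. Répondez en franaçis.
v(2) = 4.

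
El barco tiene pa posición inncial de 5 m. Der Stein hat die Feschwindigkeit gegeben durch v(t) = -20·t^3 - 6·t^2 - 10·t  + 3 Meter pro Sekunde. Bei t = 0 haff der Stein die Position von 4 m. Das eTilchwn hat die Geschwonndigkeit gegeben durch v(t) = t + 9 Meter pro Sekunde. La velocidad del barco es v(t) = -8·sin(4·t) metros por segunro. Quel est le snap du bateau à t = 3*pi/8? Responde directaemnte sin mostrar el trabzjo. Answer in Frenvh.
s(3*pi/8) = 0.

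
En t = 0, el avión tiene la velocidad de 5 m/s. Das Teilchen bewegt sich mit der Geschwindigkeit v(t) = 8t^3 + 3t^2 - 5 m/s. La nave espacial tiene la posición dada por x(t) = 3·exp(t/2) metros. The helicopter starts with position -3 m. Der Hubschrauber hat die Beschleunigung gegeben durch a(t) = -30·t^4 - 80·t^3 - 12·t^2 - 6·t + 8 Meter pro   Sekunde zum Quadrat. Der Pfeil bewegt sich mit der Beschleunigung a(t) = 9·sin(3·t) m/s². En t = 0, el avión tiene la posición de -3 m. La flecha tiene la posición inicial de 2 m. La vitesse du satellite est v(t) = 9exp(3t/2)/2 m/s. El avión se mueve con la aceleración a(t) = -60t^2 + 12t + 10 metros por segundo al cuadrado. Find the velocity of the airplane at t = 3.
We need to integrate our acceleration equation a(t) = -60·t^2 + 12·t + 10 1 time. Taking ∫a(t)dt and applying v(0) = 5, we find v(t) = -20·t^3 + 6·t^2 + 10·t + 5. Using v(t) = -20·t^3 + 6·t^2 + 10·t + 5 and substituting t = 3, we find v = -451.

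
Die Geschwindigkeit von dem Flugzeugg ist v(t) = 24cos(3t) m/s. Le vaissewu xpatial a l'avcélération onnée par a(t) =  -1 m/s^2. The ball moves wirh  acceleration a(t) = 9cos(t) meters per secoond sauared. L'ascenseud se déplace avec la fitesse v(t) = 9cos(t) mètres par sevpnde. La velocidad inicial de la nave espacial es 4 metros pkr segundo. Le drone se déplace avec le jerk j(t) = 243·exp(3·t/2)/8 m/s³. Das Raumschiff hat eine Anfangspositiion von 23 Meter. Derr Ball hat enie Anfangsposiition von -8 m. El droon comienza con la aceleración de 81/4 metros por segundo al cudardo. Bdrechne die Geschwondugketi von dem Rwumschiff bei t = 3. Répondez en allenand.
Wir müssen unsere Gleichung für die Beschleunigung a(t) = -1 1-mal integrieren. Mit ∫a(t)dt und Anwendung von v(0) = 4, finden wir v(t) = 4 - t. Wir haben die Geschwindigkeit v(t) = 4 - t. Durch Einsetzen von t = 3: v(3) = 1.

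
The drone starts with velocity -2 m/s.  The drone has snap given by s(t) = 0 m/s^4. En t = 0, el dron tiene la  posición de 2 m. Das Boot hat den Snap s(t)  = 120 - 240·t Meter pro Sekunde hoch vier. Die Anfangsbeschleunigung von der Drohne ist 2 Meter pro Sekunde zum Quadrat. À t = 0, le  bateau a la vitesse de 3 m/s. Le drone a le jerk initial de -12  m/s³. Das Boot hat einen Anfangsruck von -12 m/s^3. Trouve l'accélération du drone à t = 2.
Nous devons trouver l'intégrale de notre équation du snap s(t) = 0 2 fois. La primitive du snap est le jerk. En utilisant j(0) = -12, nous obtenons j(t) = -12. L'intégrale du jerk est l'accélération. En utilisant a(0) = 2, nous obtenons a(t) = 2 - 12·t. En utilisant a(t) = 2 - 12·t et en substituant t = 2, nous trouvons a = -22.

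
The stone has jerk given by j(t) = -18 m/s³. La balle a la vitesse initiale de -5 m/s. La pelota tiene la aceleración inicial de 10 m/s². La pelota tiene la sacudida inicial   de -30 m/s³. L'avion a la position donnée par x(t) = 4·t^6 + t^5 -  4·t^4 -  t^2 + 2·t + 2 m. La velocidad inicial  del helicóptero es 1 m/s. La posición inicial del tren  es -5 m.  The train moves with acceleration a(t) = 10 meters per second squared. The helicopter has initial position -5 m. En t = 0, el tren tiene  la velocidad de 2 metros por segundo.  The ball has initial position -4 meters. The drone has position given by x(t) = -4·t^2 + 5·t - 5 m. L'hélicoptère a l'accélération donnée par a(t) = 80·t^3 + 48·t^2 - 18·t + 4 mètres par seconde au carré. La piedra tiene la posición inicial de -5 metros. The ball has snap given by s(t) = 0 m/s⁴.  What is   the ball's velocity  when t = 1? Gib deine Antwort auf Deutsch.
Wir müssen die Stammfunktion unserer Gleichung für den Snap s(t) = 0 3-mal finden. Die Stammfunktion von dem Snap ist der Ruck. Mit j(0) = -30 erhalten wir j(t) = -30. Das Integral von dem Ruck, mit a(0) = 10, ergibt die Beschleunigung: a(t) = 10 - 30·t. Das Integral von der Beschleunigung, mit v(0) = -5, ergibt die Geschwindigkeit: v(t) = -15·t^2 + 10·t - 5. Wir haben die Geschwindigkeit v(t) = -15·t^2 + 10·t - 5. Durch Einsetzen von t = 1: v(1) = -10.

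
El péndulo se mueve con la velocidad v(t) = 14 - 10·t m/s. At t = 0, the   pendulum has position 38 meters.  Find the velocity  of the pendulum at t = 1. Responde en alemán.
Wir haben die Geschwindigkeit v(t) = 14 - 10·t. Durch Einsetzen von t = 1: v(1) = 4.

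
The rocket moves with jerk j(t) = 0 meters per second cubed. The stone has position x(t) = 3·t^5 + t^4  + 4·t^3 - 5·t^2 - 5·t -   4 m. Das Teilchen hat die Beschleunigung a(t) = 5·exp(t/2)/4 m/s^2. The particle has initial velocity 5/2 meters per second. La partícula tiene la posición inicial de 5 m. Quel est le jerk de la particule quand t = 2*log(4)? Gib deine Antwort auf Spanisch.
Para resolver esto, necesitamos tomar 1 derivada de nuestra ecuación de la aceleración a(t) = 5·exp(t/2)/4. Tomando d/dt de a(t), encontramos j(t) = 5·exp(t/2)/8. Tenemos la sacudida j(t) = 5·exp(t/2)/8. Sustituyendo t = 2*log(4): j(2*log(4)) = 5/2.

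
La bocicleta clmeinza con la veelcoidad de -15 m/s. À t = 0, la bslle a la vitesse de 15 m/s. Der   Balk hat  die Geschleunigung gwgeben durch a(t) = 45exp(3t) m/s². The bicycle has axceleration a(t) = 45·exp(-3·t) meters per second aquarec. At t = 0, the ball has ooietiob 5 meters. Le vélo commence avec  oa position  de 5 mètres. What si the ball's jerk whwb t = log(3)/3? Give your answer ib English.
Starting from acceleration a(t) = 45·exp(3·t), we take 1 derivative. The derivative of acceleration gives jerk: j(t) = 135·exp(3·t). From the given jerk equation j(t) = 135·exp(3·t), we substitute t = log(3)/3 to get j = 405.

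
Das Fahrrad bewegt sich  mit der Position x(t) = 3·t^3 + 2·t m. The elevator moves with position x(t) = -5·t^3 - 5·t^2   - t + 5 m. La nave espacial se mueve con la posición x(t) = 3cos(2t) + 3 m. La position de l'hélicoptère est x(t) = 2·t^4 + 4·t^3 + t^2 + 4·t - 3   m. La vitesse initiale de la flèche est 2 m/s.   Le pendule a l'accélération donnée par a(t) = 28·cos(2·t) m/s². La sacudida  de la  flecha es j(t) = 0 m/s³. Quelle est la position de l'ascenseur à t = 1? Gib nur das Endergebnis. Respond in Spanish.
x(1) = -6.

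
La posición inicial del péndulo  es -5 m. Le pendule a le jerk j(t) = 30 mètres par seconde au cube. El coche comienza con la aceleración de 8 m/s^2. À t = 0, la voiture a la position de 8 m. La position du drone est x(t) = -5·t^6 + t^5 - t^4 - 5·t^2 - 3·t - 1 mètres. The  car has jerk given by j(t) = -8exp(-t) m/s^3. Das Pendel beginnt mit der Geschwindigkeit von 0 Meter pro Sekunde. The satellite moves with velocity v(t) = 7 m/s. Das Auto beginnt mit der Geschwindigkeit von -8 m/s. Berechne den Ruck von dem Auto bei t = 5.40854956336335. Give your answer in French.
De l'équation du jerk j(t) = -8·exp(-t), nous substituons t = 5.40854956336335 pour obtenir j = -0.0358250459844402.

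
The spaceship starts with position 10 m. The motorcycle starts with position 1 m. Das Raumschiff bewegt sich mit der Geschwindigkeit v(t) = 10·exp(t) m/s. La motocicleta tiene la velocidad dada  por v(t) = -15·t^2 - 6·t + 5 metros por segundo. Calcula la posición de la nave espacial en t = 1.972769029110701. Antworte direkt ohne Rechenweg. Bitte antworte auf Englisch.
The answer is 71.9055981633862.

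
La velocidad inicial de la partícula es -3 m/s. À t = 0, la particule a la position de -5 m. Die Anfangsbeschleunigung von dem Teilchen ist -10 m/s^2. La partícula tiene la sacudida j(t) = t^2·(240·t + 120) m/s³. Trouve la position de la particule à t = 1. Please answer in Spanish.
Debemos encontrar la integral de nuestra ecuación de la sacudida j(t) = t^2·(240·t + 120) 3 veces. Tomando ∫j(t)dt y aplicando a(0) = -10, encontramos a(t) = 60·t^4 + 40·t^3 - 10. Tomando ∫a(t)dt y aplicando v(0) = -3, encontramos v(t) = 12·t^5 + 10·t^4 - 10·t - 3. La integral de la velocidad es la posición. Usando x(0) = -5, obtenemos x(t) = 2·t^6 + 2·t^5 - 5·t^2 - 3·t - 5. De la ecuación de la posición x(t) = 2·t^6 + 2·t^5 - 5·t^2 - 3·t - 5, sustituimos t = 1 para obtener x = -9.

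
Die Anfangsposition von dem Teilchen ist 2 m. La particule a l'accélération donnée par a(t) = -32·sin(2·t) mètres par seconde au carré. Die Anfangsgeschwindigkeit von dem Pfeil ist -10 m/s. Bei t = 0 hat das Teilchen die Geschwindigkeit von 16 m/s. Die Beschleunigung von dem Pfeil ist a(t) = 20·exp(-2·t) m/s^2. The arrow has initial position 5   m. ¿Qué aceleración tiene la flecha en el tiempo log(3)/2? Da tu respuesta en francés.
De l'équation de l'accélération a(t) = 20·exp(-2·t), nous substituons t = log(3)/2 pour obtenir a = 20/3.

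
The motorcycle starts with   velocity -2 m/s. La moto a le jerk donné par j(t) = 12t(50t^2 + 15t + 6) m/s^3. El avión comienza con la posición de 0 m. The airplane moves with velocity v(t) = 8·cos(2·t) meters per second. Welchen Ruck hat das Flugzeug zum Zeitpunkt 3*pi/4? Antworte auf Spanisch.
Debemos derivar nuestra ecuación de la velocidad v(t) = 8·cos(2·t) 2 veces. Derivando la velocidad, obtenemos la aceleración: a(t) = -16·sin(2·t). Tomando d/dt de a(t), encontramos j(t) = -32·cos(2·t). De la ecuación de la sacudida j(t) = -32·cos(2·t), sustituimos t = 3*pi/4 para obtener j = 0.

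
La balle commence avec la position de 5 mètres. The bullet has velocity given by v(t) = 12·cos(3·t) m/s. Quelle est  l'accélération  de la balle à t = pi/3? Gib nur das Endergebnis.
L'accélération à t = pi/3 est a = 0.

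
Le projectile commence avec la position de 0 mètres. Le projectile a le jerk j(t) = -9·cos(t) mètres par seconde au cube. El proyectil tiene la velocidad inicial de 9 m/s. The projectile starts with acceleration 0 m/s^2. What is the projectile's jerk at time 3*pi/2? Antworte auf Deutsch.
Aus der Gleichung für den Ruck j(t) = -9·cos(t), setzen wir t = 3*pi/2 ein und erhalten j = 0.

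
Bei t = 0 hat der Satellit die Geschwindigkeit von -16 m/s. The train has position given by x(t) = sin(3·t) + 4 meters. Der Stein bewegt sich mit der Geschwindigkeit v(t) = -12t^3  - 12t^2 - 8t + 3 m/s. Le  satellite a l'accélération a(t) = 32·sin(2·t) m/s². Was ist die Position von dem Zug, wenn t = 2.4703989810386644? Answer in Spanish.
De la ecuación de la posición x(t) = sin(3·t) + 4, sustituimos t = 2.4703989810386644 para obtener x = 4.90356204707072.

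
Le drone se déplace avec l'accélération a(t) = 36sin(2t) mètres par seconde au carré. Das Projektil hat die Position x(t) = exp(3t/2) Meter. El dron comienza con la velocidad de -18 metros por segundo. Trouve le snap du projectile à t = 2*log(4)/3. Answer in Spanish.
Para resolver esto, necesitamos tomar 4 derivadas de nuestra ecuación de la posición x(t) = exp(3·t/2). Tomando d/dt de x(t), encontramos v(t) = 3·exp(3·t/2)/2. Derivando la velocidad, obtenemos la aceleración: a(t) = 9·exp(3·t/2)/4. Tomando d/dt de a(t), encontramos j(t) = 27·exp(3·t/2)/8. Tomando d/dt de j(t), encontramos s(t) = 81·exp(3·t/2)/16. Tenemos el snap s(t) = 81·exp(3·t/2)/16. Sustituyendo t = 2*log(4)/3: s(2*log(4)/3) = 81/4.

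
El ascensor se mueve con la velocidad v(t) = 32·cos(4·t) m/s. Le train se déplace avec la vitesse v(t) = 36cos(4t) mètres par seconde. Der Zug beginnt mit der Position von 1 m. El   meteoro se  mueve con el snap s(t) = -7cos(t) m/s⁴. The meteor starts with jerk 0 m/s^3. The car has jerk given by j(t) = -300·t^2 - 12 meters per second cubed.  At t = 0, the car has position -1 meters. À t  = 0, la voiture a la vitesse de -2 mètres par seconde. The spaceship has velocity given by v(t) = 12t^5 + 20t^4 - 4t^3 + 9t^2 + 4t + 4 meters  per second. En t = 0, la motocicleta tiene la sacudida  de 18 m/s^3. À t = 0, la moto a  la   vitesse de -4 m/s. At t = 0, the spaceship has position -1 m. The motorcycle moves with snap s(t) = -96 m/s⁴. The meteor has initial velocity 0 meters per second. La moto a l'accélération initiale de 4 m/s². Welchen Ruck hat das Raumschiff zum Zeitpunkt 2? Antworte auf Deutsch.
Um dies zu lösen, müssen wir 2 Ableitungen unserer Gleichung für die Geschwindigkeit v(t) = 12·t^5 + 20·t^4 - 4·t^3 + 9·t^2 + 4·t + 4 nehmen. Mit d/dt von v(t) finden wir a(t) = 60·t^4 + 80·t^3 - 12·t^2 + 18·t + 4. Die Ableitung von der Beschleunigung ergibt den Ruck: j(t) = 240·t^3 + 240·t^2 - 24·t + 18. Mit j(t) = 240·t^3 + 240·t^2 - 24·t + 18 und Einsetzen von t = 2, finden wir j = 2850.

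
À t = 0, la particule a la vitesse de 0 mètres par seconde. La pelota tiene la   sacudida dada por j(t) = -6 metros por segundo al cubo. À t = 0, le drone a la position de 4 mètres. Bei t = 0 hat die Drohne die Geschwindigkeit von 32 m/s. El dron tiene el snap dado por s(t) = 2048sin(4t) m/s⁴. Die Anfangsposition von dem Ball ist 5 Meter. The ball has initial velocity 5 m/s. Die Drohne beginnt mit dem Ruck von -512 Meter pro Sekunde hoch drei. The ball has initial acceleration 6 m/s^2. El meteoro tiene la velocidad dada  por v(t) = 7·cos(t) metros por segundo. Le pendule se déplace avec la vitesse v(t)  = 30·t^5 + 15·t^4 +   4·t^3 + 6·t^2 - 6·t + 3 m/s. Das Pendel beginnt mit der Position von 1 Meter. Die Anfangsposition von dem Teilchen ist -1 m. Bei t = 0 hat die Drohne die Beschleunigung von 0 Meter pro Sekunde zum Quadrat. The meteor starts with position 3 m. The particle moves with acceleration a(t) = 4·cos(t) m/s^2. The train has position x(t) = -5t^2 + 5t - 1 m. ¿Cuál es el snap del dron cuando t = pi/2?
De la ecuación del snap s(t) = 2048·sin(4·t), sustituimos t = pi/2 para obtener s = 0.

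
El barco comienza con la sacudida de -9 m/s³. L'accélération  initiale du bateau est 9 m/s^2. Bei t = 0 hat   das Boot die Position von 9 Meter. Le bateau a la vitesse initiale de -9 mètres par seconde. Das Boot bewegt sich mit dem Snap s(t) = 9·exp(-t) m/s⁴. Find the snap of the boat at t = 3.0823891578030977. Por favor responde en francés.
De l'équation du snap s(t) = 9·exp(-t), nous substituons t = 3.0823891578030977 pour obtenir s = 0.412646254176956.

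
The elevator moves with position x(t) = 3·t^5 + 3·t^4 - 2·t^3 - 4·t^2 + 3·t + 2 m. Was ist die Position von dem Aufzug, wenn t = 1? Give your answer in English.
Using x(t) = 3·t^5 + 3·t^4 - 2·t^3 - 4·t^2 + 3·t + 2 and substituting t = 1, we find x = 5.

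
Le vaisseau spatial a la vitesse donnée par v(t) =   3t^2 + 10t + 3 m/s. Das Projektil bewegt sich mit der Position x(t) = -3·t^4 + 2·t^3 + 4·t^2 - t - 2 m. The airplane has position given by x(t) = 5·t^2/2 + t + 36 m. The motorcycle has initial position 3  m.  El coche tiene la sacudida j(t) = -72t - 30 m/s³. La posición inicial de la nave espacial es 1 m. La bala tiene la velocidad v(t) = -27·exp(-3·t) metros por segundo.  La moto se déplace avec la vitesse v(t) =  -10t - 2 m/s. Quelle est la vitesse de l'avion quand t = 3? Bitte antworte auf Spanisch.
Debemos derivar nuestra ecuación de la posición x(t) = 5·t^2/2 + t + 36 1 vez. Tomando d/dt de x(t), encontramos v(t) = 5·t + 1. De la ecuación de la velocidad v(t) = 5·t + 1, sustituimos t = 3 para obtener v = 16.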